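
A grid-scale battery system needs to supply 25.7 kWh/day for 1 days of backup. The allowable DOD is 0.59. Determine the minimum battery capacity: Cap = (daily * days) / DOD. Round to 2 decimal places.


Total energy needed = daily * days = 25.7 * 1 = 25.7 kWh
Account for depth of discharge:
  Cap = total_energy / DOD = 25.7 / 0.59
  Cap = 43.56 kWh

43.56


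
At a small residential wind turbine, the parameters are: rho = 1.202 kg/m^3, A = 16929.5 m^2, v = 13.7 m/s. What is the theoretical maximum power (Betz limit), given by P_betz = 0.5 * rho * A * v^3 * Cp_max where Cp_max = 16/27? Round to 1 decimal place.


The Betz coefficient Cp_max = 16/27 = 0.5926
v^3 = 13.7^3 = 2571.353
P_betz = 0.5 * rho * A * v^3 * Cp_max
P_betz = 0.5 * 1.202 * 16929.5 * 2571.353 * 0.5926
P_betz = 15503741.7 W

15503741.7


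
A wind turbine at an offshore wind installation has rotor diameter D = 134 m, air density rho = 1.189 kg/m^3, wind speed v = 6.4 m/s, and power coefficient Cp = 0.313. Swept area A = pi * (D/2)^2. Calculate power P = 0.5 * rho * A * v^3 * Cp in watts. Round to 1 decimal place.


Step 1 -- Compute swept area:
  A = pi * (D/2)^2 = pi * (134/2)^2 = 14102.61 m^2
Step 2 -- Apply wind power equation:
  P = 0.5 * rho * A * v^3 * Cp
  v^3 = 6.4^3 = 262.144
  P = 0.5 * 1.189 * 14102.61 * 262.144 * 0.313
  P = 687916.3 W

687916.3


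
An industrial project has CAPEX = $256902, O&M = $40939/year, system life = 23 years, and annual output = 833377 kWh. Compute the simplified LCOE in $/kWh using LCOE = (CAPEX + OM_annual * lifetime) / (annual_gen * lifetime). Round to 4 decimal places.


Total cost = CAPEX + OM * lifetime = 256902 + 40939 * 23 = 256902 + 941597 = 1198499
Total generation = annual * lifetime = 833377 * 23 = 19167671 kWh
LCOE = 1198499 / 19167671
LCOE = 0.0625 $/kWh

0.0625


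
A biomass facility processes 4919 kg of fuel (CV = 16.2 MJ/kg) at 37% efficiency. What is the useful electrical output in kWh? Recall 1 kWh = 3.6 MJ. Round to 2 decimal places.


Total energy = mass * CV = 4919 * 16.2 = 79687.8 MJ
Useful energy = total * eta = 79687.8 * 0.37 = 29484.49 MJ
Convert to kWh: 29484.49 / 3.6
Useful energy = 8190.14 kWh

8190.14


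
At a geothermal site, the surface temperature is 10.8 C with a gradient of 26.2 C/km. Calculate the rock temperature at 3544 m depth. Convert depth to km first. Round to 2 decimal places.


Convert depth to km: 3544 / 1000 = 3.544 km
Temperature increase = gradient * depth_km = 26.2 * 3.544 = 92.85 C
Temperature at depth = T_surface + delta_T = 10.8 + 92.85
T = 103.65 C

103.65


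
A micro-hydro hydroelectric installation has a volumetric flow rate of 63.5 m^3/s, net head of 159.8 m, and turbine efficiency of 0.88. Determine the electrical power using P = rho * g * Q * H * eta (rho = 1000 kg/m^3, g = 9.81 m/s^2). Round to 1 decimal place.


Apply the hydropower formula P = rho * g * Q * H * eta
rho * g = 1000 * 9.81 = 9810.0
P = 9810.0 * 63.5 * 159.8 * 0.88
P = 87599611.4 W

87599611.4


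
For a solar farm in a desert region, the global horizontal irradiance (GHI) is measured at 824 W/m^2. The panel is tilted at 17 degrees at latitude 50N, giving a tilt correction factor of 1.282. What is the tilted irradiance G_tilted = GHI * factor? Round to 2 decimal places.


Identify the given values:
  GHI = 824 W/m^2, tilt correction factor = 1.282
Apply the formula G_tilted = GHI * factor:
  G_tilted = 824 * 1.282
  G_tilted = 1056.37 W/m^2

1056.37


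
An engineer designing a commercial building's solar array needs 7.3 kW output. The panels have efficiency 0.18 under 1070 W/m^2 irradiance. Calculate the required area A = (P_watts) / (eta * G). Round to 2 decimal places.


Convert target power to watts: P = 7.3 * 1000 = 7300.0 W
Compute denominator: eta * G = 0.18 * 1070 = 192.6
Required area A = P / (eta * G) = 7300.0 / 192.6
A = 37.90 m^2

37.90


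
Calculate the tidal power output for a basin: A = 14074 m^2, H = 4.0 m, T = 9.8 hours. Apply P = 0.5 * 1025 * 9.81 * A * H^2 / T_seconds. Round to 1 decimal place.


Convert period to seconds: T = 9.8 * 3600 = 35280.0 s
H^2 = 4.0^2 = 16.0
P = 0.5 * rho * g * A * H^2 / T
P = 0.5 * 1025 * 9.81 * 14074 * 16.0 / 35280.0
P = 32090.2 W

32090.2


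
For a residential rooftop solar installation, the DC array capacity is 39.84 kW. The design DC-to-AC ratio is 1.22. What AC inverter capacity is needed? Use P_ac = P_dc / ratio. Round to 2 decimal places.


The inverter AC capacity is determined by the DC/AC ratio.
Given: P_dc = 39.84 kW, DC/AC ratio = 1.22
P_ac = P_dc / ratio = 39.84 / 1.22
P_ac = 32.66 kW

32.66


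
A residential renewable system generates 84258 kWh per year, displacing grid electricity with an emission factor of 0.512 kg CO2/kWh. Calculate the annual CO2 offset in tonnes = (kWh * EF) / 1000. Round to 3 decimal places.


CO2 offset in kg = generation * emission_factor
CO2 offset = 84258 * 0.512 = 43140.1 kg
Convert to tonnes:
  CO2 offset = 43140.1 / 1000 = 43.140 tonnes

43.140


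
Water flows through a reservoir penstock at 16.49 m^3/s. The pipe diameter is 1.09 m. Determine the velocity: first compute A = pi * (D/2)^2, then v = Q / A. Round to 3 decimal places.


Compute pipe cross-sectional area:
  A = pi * (D/2)^2 = pi * (1.09/2)^2 = 0.9331 m^2
Calculate velocity:
  v = Q / A = 16.49 / 0.9331
  v = 17.672 m/s

17.672


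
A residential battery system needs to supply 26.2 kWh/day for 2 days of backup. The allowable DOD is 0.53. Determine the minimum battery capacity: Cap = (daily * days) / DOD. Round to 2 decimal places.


Total energy needed = daily * days = 26.2 * 2 = 52.4 kWh
Account for depth of discharge:
  Cap = total_energy / DOD = 52.4 / 0.53
  Cap = 98.87 kWh

98.87


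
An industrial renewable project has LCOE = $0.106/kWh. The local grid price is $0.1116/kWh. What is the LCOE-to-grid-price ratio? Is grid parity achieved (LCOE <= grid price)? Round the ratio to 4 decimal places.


Compare LCOE to grid price:
  LCOE = $0.106/kWh, Grid price = $0.1116/kWh
  Ratio = LCOE / grid_price = 0.106 / 0.1116 = 0.9498
  Grid parity achieved (ratio <= 1)? yes

0.9498


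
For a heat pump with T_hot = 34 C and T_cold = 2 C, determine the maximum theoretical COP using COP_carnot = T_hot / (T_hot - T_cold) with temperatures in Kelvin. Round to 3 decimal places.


Convert to Kelvin:
  T_hot = 34 + 273.15 = 307.15 K
  T_cold = 2 + 273.15 = 275.15 K
Apply Carnot COP formula:
  COP = T_hot_K / (T_hot_K - T_cold_K) = 307.15 / 32.0
  COP = 9.598

9.598


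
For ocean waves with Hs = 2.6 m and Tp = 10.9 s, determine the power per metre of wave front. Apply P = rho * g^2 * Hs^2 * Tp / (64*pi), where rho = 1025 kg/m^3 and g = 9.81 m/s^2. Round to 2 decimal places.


Apply wave power formula:
  g^2 = 9.81^2 = 96.2361
  Hs^2 = 2.6^2 = 6.76
  Numerator = rho * g^2 * Hs^2 * Tp = 1025 * 96.2361 * 6.76 * 10.9 = 7268337.31
  Denominator = 64 * pi = 201.0619
  P = 7268337.31 / 201.0619 = 36149.74 W/m

36149.74


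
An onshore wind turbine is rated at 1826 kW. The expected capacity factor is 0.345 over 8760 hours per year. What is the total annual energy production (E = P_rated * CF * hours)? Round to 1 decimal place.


Annual energy = rated_kW * capacity_factor * hours_per_year
Given: P_rated = 1826 kW, CF = 0.345, hours = 8760
E = 1826 * 0.345 * 8760
E = 5518537.2 kWh

5518537.2


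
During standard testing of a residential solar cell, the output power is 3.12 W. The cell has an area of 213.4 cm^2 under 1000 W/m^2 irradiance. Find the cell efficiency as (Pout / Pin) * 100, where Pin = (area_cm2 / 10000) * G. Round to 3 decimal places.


First compute the input power:
  Pin = area_cm2 / 10000 * G = 213.4 / 10000 * 1000 = 21.34 W
Then compute efficiency:
  Efficiency = (Pout / Pin) * 100 = (3.12 / 21.34) * 100
  Efficiency = 14.620%

14.620


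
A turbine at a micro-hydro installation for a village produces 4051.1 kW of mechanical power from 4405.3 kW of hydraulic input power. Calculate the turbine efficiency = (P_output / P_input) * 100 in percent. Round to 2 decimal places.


Turbine efficiency = (output power / input power) * 100
eta = (4051.1 / 4405.3) * 100
eta = 91.96%

91.96


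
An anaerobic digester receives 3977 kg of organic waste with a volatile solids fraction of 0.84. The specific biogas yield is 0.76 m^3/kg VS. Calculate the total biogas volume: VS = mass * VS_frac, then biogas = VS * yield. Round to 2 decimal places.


Compute volatile solids:
  VS = mass * VS_fraction = 3977 * 0.84 = 3340.68 kg
Calculate biogas volume:
  Biogas = VS * specific_yield = 3340.68 * 0.76
  Biogas = 2538.92 m^3

2538.92


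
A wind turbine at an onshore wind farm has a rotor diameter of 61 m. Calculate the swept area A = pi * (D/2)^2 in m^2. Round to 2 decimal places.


Compute the rotor radius:
  r = D / 2 = 61 / 2 = 30.5 m
Calculate swept area:
  A = pi * r^2 = pi * 30.5^2
  A = 2922.47 m^2

2922.47


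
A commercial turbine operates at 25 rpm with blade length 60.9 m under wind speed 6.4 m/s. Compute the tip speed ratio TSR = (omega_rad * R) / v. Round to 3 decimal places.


Convert rotational speed to rad/s:
  omega = 25 * 2 * pi / 60 = 2.618 rad/s
Compute tip speed:
  v_tip = omega * R = 2.618 * 60.9 = 159.436 m/s
Tip speed ratio:
  TSR = v_tip / v_wind = 159.436 / 6.4 = 24.912

24.912


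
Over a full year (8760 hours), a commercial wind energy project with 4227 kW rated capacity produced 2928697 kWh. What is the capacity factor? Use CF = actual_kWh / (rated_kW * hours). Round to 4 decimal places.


Capacity factor = actual output / maximum possible output
Maximum possible = rated * hours = 4227 * 8760 = 37028520 kWh
CF = 2928697 / 37028520
CF = 0.0791

0.0791


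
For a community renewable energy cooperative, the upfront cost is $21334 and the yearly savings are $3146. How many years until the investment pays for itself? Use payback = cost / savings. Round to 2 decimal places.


Simple payback period = initial cost / annual savings
Payback = 21334 / 3146
Payback = 6.78 years

6.78


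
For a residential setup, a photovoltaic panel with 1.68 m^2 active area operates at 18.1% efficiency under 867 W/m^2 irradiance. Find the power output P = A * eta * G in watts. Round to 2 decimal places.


Use the solar power formula P = A * eta * G.
Given: A = 1.68 m^2, eta = 0.181, G = 867 W/m^2
P = 1.68 * 0.181 * 867
P = 263.64 W

263.64


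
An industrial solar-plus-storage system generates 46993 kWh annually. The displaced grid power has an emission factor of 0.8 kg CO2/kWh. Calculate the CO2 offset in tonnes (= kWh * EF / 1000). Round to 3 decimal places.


CO2 offset in kg = generation * emission_factor
CO2 offset = 46993 * 0.8 = 37594.4 kg
Convert to tonnes:
  CO2 offset = 37594.4 / 1000 = 37.594 tonnes

37.594


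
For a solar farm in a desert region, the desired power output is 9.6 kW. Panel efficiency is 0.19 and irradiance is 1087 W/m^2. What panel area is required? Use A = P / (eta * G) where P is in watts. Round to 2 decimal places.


Convert target power to watts: P = 9.6 * 1000 = 9600.0 W
Compute denominator: eta * G = 0.19 * 1087 = 206.53
Required area A = P / (eta * G) = 9600.0 / 206.53
A = 46.48 m^2

46.48


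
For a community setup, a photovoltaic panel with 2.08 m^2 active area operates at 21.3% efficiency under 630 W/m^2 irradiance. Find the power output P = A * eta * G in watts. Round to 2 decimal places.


Use the solar power formula P = A * eta * G.
Given: A = 2.08 m^2, eta = 0.213, G = 630 W/m^2
P = 2.08 * 0.213 * 630
P = 279.12 W

279.12


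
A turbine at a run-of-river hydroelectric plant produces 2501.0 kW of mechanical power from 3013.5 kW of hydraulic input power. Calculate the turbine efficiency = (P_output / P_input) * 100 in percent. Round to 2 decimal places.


Turbine efficiency = (output power / input power) * 100
eta = (2501.0 / 3013.5) * 100
eta = 82.99%

82.99


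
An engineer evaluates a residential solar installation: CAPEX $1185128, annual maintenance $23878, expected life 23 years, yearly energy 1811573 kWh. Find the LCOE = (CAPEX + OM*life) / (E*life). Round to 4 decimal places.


Total cost = CAPEX + OM * lifetime = 1185128 + 23878 * 23 = 1185128 + 549194 = 1734322
Total generation = annual * lifetime = 1811573 * 23 = 41666179 kWh
LCOE = 1734322 / 41666179
LCOE = 0.0416 $/kWh

0.0416


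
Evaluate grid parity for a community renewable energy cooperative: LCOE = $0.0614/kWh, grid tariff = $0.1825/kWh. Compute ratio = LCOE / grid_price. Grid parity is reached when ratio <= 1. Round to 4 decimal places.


Compare LCOE to grid price:
  LCOE = $0.0614/kWh, Grid price = $0.1825/kWh
  Ratio = LCOE / grid_price = 0.0614 / 0.1825 = 0.3364
  Grid parity achieved (ratio <= 1)? yes

0.3364


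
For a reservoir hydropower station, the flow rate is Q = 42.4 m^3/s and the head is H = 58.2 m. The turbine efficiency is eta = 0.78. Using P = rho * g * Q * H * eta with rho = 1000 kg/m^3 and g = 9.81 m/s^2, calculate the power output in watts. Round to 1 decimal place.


Apply the hydropower formula P = rho * g * Q * H * eta
rho * g = 1000 * 9.81 = 9810.0
P = 9810.0 * 42.4 * 58.2 * 0.78
P = 18882193.8 W

18882193.8


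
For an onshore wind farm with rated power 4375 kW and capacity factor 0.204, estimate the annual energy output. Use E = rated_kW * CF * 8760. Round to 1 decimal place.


Annual energy = rated_kW * capacity_factor * hours_per_year
Given: P_rated = 4375 kW, CF = 0.204, hours = 8760
E = 4375 * 0.204 * 8760
E = 7818300.0 kWh

7818300.0


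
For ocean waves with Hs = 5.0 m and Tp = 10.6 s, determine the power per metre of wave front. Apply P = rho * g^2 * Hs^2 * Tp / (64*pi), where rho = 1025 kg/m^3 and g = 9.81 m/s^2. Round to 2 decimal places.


Apply wave power formula:
  g^2 = 9.81^2 = 96.2361
  Hs^2 = 5.0^2 = 25.0
  Numerator = rho * g^2 * Hs^2 * Tp = 1025 * 96.2361 * 25.0 * 10.6 = 26140130.66
  Denominator = 64 * pi = 201.0619
  P = 26140130.66 / 201.0619 = 130010.34 W/m

130010.34


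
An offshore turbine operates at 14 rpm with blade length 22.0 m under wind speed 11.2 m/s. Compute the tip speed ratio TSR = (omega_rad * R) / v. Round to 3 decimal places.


Convert rotational speed to rad/s:
  omega = 14 * 2 * pi / 60 = 1.4661 rad/s
Compute tip speed:
  v_tip = omega * R = 1.4661 * 22.0 = 32.254 m/s
Tip speed ratio:
  TSR = v_tip / v_wind = 32.254 / 11.2 = 2.880

2.880


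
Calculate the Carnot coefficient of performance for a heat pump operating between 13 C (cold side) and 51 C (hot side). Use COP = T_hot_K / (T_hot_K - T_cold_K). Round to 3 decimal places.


Convert to Kelvin:
  T_hot = 51 + 273.15 = 324.15 K
  T_cold = 13 + 273.15 = 286.15 K
Apply Carnot COP formula:
  COP = T_hot_K / (T_hot_K - T_cold_K) = 324.15 / 38.0
  COP = 8.530

8.530


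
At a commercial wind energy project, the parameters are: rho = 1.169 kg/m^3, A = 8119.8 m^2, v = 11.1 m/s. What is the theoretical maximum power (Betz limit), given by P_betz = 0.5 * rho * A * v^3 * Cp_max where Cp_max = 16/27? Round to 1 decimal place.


The Betz coefficient Cp_max = 16/27 = 0.5926
v^3 = 11.1^3 = 1367.631
P_betz = 0.5 * rho * A * v^3 * Cp_max
P_betz = 0.5 * 1.169 * 8119.8 * 1367.631 * 0.5926
P_betz = 3846404.9 W

3846404.9


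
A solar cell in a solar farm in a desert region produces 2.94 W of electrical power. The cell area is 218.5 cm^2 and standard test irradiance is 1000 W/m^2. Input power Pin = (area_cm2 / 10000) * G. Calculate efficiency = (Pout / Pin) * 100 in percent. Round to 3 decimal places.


First compute the input power:
  Pin = area_cm2 / 10000 * G = 218.5 / 10000 * 1000 = 21.85 W
Then compute efficiency:
  Efficiency = (Pout / Pin) * 100 = (2.94 / 21.85) * 100
  Efficiency = 13.455%

13.455


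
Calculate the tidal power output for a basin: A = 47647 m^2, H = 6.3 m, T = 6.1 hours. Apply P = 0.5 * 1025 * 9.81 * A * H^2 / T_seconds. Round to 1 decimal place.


Convert period to seconds: T = 6.1 * 3600 = 21960.0 s
H^2 = 6.3^2 = 39.69
P = 0.5 * rho * g * A * H^2 / T
P = 0.5 * 1025 * 9.81 * 47647 * 39.69 / 21960.0
P = 432959.4 W

432959.4


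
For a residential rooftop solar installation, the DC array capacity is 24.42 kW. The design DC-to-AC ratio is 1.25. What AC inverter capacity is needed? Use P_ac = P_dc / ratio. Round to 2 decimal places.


The inverter AC capacity is determined by the DC/AC ratio.
Given: P_dc = 24.42 kW, DC/AC ratio = 1.25
P_ac = P_dc / ratio = 24.42 / 1.25
P_ac = 19.54 kW

19.54


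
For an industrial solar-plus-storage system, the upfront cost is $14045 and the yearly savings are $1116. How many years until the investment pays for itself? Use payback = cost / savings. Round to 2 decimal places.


Simple payback period = initial cost / annual savings
Payback = 14045 / 1116
Payback = 12.59 years

12.59


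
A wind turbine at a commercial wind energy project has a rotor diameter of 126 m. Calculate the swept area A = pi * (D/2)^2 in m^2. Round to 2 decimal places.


Compute the rotor radius:
  r = D / 2 = 126 / 2 = 63.0 m
Calculate swept area:
  A = pi * r^2 = pi * 63.0^2
  A = 12468.98 m^2

12468.98


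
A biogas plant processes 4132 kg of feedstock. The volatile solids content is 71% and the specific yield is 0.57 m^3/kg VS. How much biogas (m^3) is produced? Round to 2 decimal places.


Compute volatile solids:
  VS = mass * VS_fraction = 4132 * 0.71 = 2933.72 kg
Calculate biogas volume:
  Biogas = VS * specific_yield = 2933.72 * 0.57
  Biogas = 1672.22 m^3

1672.22


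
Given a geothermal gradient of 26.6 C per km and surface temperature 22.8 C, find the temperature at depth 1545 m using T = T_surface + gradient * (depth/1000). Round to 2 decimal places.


Convert depth to km: 1545 / 1000 = 1.545 km
Temperature increase = gradient * depth_km = 26.6 * 1.545 = 41.1 C
Temperature at depth = T_surface + delta_T = 22.8 + 41.1
T = 63.90 C

63.90


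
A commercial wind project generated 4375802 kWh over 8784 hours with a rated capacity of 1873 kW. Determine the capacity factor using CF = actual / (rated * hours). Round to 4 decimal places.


Capacity factor = actual output / maximum possible output
Maximum possible = rated * hours = 1873 * 8784 = 16452432 kWh
CF = 4375802 / 16452432
CF = 0.2660

0.2660


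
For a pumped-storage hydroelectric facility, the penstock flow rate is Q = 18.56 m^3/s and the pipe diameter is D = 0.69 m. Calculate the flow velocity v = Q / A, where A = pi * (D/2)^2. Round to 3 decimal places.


Compute pipe cross-sectional area:
  A = pi * (D/2)^2 = pi * (0.69/2)^2 = 0.3739 m^2
Calculate velocity:
  v = Q / A = 18.56 / 0.3739
  v = 49.635 m/s

49.635


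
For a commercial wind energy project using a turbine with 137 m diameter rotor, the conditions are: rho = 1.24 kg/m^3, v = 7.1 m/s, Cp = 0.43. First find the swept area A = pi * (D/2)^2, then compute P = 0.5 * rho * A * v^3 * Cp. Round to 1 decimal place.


Step 1 -- Compute swept area:
  A = pi * (D/2)^2 = pi * (137/2)^2 = 14741.14 m^2
Step 2 -- Apply wind power equation:
  P = 0.5 * rho * A * v^3 * Cp
  v^3 = 7.1^3 = 357.911
  P = 0.5 * 1.24 * 14741.14 * 357.911 * 0.43
  P = 1406585.7 W

1406585.7


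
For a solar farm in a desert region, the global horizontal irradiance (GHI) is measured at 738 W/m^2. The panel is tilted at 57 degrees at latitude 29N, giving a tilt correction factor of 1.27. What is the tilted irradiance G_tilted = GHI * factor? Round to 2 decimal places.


Identify the given values:
  GHI = 738 W/m^2, tilt correction factor = 1.27
Apply the formula G_tilted = GHI * factor:
  G_tilted = 738 * 1.27
  G_tilted = 937.26 W/m^2

937.26


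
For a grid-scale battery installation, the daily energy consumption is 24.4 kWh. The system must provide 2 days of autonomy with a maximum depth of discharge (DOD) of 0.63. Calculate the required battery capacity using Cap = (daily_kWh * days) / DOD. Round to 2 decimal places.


Total energy needed = daily * days = 24.4 * 2 = 48.8 kWh
Account for depth of discharge:
  Cap = total_energy / DOD = 48.8 / 0.63
  Cap = 77.46 kWh

77.46


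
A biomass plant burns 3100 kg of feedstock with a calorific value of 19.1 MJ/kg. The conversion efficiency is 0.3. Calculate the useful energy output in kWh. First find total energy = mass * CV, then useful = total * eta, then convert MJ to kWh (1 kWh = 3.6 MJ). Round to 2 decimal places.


Total energy = mass * CV = 3100 * 19.1 = 59210.0 MJ
Useful energy = total * eta = 59210.0 * 0.3 = 17763.0 MJ
Convert to kWh: 17763.0 / 3.6
Useful energy = 4934.17 kWh

4934.17


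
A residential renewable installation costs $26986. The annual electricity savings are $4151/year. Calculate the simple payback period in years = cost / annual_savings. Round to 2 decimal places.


Simple payback period = initial cost / annual savings
Payback = 26986 / 4151
Payback = 6.50 years

6.50


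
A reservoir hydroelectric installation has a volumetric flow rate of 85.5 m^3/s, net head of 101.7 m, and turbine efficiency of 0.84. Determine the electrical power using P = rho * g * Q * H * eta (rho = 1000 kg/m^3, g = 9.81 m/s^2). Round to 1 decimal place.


Apply the hydropower formula P = rho * g * Q * H * eta
rho * g = 1000 * 9.81 = 9810.0
P = 9810.0 * 85.5 * 101.7 * 0.84
P = 71653162.1 W

71653162.1


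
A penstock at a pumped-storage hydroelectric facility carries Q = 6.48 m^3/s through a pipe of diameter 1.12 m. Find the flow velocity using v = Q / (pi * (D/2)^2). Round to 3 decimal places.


Compute pipe cross-sectional area:
  A = pi * (D/2)^2 = pi * (1.12/2)^2 = 0.9852 m^2
Calculate velocity:
  v = Q / A = 6.48 / 0.9852
  v = 6.577 m/s

6.577


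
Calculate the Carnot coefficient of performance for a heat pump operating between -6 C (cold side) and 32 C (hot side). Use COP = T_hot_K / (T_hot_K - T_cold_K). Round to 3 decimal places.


Convert to Kelvin:
  T_hot = 32 + 273.15 = 305.15 K
  T_cold = -6 + 273.15 = 267.15 K
Apply Carnot COP formula:
  COP = T_hot_K / (T_hot_K - T_cold_K) = 305.15 / 38.0
  COP = 8.030

8.030


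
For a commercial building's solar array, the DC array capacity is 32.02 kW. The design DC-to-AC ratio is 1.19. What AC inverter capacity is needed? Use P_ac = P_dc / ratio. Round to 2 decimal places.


The inverter AC capacity is determined by the DC/AC ratio.
Given: P_dc = 32.02 kW, DC/AC ratio = 1.19
P_ac = P_dc / ratio = 32.02 / 1.19
P_ac = 26.91 kW

26.91


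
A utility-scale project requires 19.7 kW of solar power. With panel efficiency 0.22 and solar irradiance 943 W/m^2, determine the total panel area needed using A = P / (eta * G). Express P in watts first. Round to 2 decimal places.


Convert target power to watts: P = 19.7 * 1000 = 19700.0 W
Compute denominator: eta * G = 0.22 * 943 = 207.46
Required area A = P / (eta * G) = 19700.0 / 207.46
A = 94.96 m^2

94.96


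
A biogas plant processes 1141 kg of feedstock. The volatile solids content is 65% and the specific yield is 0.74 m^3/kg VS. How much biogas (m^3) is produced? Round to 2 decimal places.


Compute volatile solids:
  VS = mass * VS_fraction = 1141 * 0.65 = 741.65 kg
Calculate biogas volume:
  Biogas = VS * specific_yield = 741.65 * 0.74
  Biogas = 548.82 m^3

548.82


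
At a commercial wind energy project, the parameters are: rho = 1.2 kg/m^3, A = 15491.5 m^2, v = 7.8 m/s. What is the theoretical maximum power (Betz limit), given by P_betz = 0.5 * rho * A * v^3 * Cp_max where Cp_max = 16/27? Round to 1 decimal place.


The Betz coefficient Cp_max = 16/27 = 0.5926
v^3 = 7.8^3 = 474.552
P_betz = 0.5 * rho * A * v^3 * Cp_max
P_betz = 0.5 * 1.2 * 15491.5 * 474.552 * 0.5926
P_betz = 2613874.6 W

2613874.6


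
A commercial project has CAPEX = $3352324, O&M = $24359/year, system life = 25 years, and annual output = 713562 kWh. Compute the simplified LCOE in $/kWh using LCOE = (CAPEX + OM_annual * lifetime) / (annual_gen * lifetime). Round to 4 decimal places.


Total cost = CAPEX + OM * lifetime = 3352324 + 24359 * 25 = 3352324 + 608975 = 3961299
Total generation = annual * lifetime = 713562 * 25 = 17839050 kWh
LCOE = 3961299 / 17839050
LCOE = 0.2221 $/kWh

0.2221


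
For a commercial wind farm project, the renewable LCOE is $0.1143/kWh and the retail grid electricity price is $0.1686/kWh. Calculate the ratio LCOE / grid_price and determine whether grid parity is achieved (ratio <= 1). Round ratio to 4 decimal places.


Compare LCOE to grid price:
  LCOE = $0.1143/kWh, Grid price = $0.1686/kWh
  Ratio = LCOE / grid_price = 0.1143 / 0.1686 = 0.6779
  Grid parity achieved (ratio <= 1)? yes

0.6779


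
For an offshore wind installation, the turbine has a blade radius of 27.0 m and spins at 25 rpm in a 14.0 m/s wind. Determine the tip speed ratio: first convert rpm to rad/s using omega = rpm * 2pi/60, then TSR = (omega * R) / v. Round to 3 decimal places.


Convert rotational speed to rad/s:
  omega = 25 * 2 * pi / 60 = 2.618 rad/s
Compute tip speed:
  v_tip = omega * R = 2.618 * 27.0 = 70.686 m/s
Tip speed ratio:
  TSR = v_tip / v_wind = 70.686 / 14.0 = 5.049

5.049


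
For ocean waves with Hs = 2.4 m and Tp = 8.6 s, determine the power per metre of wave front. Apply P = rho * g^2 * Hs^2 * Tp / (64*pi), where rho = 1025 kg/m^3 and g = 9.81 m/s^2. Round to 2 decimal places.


Apply wave power formula:
  g^2 = 9.81^2 = 96.2361
  Hs^2 = 2.4^2 = 5.76
  Numerator = rho * g^2 * Hs^2 * Tp = 1025 * 96.2361 * 5.76 * 8.6 = 4886330.24
  Denominator = 64 * pi = 201.0619
  P = 4886330.24 / 201.0619 = 24302.61 W/m

24302.61


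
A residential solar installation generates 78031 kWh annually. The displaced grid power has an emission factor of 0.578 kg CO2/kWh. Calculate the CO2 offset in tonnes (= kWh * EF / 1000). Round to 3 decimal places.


CO2 offset in kg = generation * emission_factor
CO2 offset = 78031 * 0.578 = 45101.92 kg
Convert to tonnes:
  CO2 offset = 45101.92 / 1000 = 45.102 tonnes

45.102


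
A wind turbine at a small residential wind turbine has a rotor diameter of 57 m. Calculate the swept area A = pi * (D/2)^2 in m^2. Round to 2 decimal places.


Compute the rotor radius:
  r = D / 2 = 57 / 2 = 28.5 m
Calculate swept area:
  A = pi * r^2 = pi * 28.5^2
  A = 2551.76 m^2

2551.76


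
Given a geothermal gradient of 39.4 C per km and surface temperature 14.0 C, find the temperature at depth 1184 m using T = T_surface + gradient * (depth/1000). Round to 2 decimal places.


Convert depth to km: 1184 / 1000 = 1.184 km
Temperature increase = gradient * depth_km = 39.4 * 1.184 = 46.65 C
Temperature at depth = T_surface + delta_T = 14.0 + 46.65
T = 60.65 C

60.65


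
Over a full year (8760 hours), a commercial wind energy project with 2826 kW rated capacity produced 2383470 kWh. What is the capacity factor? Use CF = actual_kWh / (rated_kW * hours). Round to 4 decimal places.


Capacity factor = actual output / maximum possible output
Maximum possible = rated * hours = 2826 * 8760 = 24755760 kWh
CF = 2383470 / 24755760
CF = 0.0963

0.0963


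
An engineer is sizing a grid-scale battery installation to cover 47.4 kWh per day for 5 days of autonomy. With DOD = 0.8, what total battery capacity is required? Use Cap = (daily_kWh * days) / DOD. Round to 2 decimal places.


Total energy needed = daily * days = 47.4 * 5 = 237.0 kWh
Account for depth of discharge:
  Cap = total_energy / DOD = 237.0 / 0.8
  Cap = 296.25 kWh

296.25


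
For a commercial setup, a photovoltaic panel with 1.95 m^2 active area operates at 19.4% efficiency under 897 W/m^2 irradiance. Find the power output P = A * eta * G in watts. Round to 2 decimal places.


Use the solar power formula P = A * eta * G.
Given: A = 1.95 m^2, eta = 0.194, G = 897 W/m^2
P = 1.95 * 0.194 * 897
P = 339.34 W

339.34


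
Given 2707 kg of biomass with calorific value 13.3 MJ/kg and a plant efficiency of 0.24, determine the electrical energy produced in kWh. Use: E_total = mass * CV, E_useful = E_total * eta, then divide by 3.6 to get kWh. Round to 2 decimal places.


Total energy = mass * CV = 2707 * 13.3 = 36003.1 MJ
Useful energy = total * eta = 36003.1 * 0.24 = 8640.74 MJ
Convert to kWh: 8640.74 / 3.6
Useful energy = 2400.21 kWh

2400.21


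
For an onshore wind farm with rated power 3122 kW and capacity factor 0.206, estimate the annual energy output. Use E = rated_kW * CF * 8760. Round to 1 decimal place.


Annual energy = rated_kW * capacity_factor * hours_per_year
Given: P_rated = 3122 kW, CF = 0.206, hours = 8760
E = 3122 * 0.206 * 8760
E = 5633836.3 kWh

5633836.3


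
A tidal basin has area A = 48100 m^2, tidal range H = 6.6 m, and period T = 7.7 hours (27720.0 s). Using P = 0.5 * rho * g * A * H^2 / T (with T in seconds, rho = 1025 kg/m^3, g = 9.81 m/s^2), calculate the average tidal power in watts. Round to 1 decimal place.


Convert period to seconds: T = 7.7 * 3600 = 27720.0 s
H^2 = 6.6^2 = 43.56
P = 0.5 * rho * g * A * H^2 / T
P = 0.5 * 1025 * 9.81 * 48100 * 43.56 / 27720.0
P = 380016.6 W

380016.6


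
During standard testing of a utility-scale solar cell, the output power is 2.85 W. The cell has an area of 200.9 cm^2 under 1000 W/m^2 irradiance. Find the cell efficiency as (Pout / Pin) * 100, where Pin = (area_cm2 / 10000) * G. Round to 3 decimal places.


First compute the input power:
  Pin = area_cm2 / 10000 * G = 200.9 / 10000 * 1000 = 20.09 W
Then compute efficiency:
  Efficiency = (Pout / Pin) * 100 = (2.85 / 20.09) * 100
  Efficiency = 14.186%

14.186


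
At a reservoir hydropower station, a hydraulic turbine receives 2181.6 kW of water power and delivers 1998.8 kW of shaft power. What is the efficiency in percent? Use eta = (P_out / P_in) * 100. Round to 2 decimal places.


Turbine efficiency = (output power / input power) * 100
eta = (1998.8 / 2181.6) * 100
eta = 91.62%

91.62


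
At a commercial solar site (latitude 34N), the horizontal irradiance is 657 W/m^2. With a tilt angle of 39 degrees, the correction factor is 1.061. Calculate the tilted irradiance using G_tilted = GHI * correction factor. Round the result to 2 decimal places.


Identify the given values:
  GHI = 657 W/m^2, tilt correction factor = 1.061
Apply the formula G_tilted = GHI * factor:
  G_tilted = 657 * 1.061
  G_tilted = 697.08 W/m^2

697.08


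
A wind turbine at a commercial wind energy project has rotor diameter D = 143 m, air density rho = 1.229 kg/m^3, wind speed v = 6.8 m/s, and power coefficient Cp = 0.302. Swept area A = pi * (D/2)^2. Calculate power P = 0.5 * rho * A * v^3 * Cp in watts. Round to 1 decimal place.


Step 1 -- Compute swept area:
  A = pi * (D/2)^2 = pi * (143/2)^2 = 16060.61 m^2
Step 2 -- Apply wind power equation:
  P = 0.5 * rho * A * v^3 * Cp
  v^3 = 6.8^3 = 314.432
  P = 0.5 * 1.229 * 16060.61 * 314.432 * 0.302
  P = 937168.2 W

937168.2


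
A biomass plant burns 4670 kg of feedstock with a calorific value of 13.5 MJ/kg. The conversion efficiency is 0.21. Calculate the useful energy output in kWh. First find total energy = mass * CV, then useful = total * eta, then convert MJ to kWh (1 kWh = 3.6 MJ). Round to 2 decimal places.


Total energy = mass * CV = 4670 * 13.5 = 63045.0 MJ
Useful energy = total * eta = 63045.0 * 0.21 = 13239.45 MJ
Convert to kWh: 13239.45 / 3.6
Useful energy = 3677.63 kWh

3677.63


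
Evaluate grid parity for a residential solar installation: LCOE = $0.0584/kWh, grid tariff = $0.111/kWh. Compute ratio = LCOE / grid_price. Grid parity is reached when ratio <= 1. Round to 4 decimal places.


Compare LCOE to grid price:
  LCOE = $0.0584/kWh, Grid price = $0.111/kWh
  Ratio = LCOE / grid_price = 0.0584 / 0.111 = 0.5261
  Grid parity achieved (ratio <= 1)? yes

0.5261


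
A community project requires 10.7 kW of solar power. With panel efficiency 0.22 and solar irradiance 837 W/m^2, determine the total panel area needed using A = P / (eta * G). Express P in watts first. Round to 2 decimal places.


Convert target power to watts: P = 10.7 * 1000 = 10700.0 W
Compute denominator: eta * G = 0.22 * 837 = 184.14
Required area A = P / (eta * G) = 10700.0 / 184.14
A = 58.11 m^2

58.11


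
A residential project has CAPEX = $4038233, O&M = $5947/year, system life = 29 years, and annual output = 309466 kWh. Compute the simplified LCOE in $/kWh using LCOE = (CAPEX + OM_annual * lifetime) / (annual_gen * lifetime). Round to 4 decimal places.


Total cost = CAPEX + OM * lifetime = 4038233 + 5947 * 29 = 4038233 + 172463 = 4210696
Total generation = annual * lifetime = 309466 * 29 = 8974514 kWh
LCOE = 4210696 / 8974514
LCOE = 0.4692 $/kWh

0.4692


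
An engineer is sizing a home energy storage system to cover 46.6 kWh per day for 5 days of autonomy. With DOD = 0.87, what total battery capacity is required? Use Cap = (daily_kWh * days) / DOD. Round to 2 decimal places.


Total energy needed = daily * days = 46.6 * 5 = 233.0 kWh
Account for depth of discharge:
  Cap = total_energy / DOD = 233.0 / 0.87
  Cap = 267.82 kWh

267.82


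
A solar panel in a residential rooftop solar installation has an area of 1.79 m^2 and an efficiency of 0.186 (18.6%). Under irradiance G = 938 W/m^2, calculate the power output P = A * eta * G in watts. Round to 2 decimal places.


Use the solar power formula P = A * eta * G.
Given: A = 1.79 m^2, eta = 0.186, G = 938 W/m^2
P = 1.79 * 0.186 * 938
P = 312.30 W

312.30


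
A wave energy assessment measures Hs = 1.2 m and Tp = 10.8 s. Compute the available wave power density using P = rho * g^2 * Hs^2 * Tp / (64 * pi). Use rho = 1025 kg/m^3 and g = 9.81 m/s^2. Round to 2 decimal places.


Apply wave power formula:
  g^2 = 9.81^2 = 96.2361
  Hs^2 = 1.2^2 = 1.44
  Numerator = rho * g^2 * Hs^2 * Tp = 1025 * 96.2361 * 1.44 * 10.8 = 1534080.42
  Denominator = 64 * pi = 201.0619
  P = 1534080.42 / 201.0619 = 7629.89 W/m

7629.89


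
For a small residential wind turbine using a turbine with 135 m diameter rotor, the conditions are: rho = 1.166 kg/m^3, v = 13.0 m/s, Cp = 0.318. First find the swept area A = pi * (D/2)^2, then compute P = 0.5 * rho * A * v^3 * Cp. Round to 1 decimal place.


Step 1 -- Compute swept area:
  A = pi * (D/2)^2 = pi * (135/2)^2 = 14313.88 m^2
Step 2 -- Apply wind power equation:
  P = 0.5 * rho * A * v^3 * Cp
  v^3 = 13.0^3 = 2197.0
  P = 0.5 * 1.166 * 14313.88 * 2197.0 * 0.318
  P = 5830195.9 W

5830195.9


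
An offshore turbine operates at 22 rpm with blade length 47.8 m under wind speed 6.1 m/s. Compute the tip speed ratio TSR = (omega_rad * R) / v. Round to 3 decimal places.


Convert rotational speed to rad/s:
  omega = 22 * 2 * pi / 60 = 2.3038 rad/s
Compute tip speed:
  v_tip = omega * R = 2.3038 * 47.8 = 110.123 m/s
Tip speed ratio:
  TSR = v_tip / v_wind = 110.123 / 6.1 = 18.053

18.053


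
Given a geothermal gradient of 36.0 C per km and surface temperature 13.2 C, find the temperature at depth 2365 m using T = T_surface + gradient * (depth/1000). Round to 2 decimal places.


Convert depth to km: 2365 / 1000 = 2.365 km
Temperature increase = gradient * depth_km = 36.0 * 2.365 = 85.14 C
Temperature at depth = T_surface + delta_T = 13.2 + 85.14
T = 98.34 C

98.34


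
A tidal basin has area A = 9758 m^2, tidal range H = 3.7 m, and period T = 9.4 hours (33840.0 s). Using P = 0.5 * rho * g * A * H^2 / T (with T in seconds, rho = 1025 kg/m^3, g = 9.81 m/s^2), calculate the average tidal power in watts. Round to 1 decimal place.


Convert period to seconds: T = 9.4 * 3600 = 33840.0 s
H^2 = 3.7^2 = 13.69
P = 0.5 * rho * g * A * H^2 / T
P = 0.5 * 1025 * 9.81 * 9758 * 13.69 / 33840.0
P = 19847.1 W

19847.1


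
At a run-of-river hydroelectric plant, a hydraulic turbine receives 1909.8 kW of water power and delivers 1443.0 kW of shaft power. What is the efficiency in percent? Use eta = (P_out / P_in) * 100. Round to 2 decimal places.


Turbine efficiency = (output power / input power) * 100
eta = (1443.0 / 1909.8) * 100
eta = 75.56%

75.56


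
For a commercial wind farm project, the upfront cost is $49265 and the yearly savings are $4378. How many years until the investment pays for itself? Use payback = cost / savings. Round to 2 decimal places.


Simple payback period = initial cost / annual savings
Payback = 49265 / 4378
Payback = 11.25 years

11.25


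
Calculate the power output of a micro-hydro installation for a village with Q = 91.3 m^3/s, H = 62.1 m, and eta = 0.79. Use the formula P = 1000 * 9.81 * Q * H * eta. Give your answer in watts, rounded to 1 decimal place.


Apply the hydropower formula P = rho * g * Q * H * eta
rho * g = 1000 * 9.81 = 9810.0
P = 9810.0 * 91.3 * 62.1 * 0.79
P = 43939840.5 W

43939840.5


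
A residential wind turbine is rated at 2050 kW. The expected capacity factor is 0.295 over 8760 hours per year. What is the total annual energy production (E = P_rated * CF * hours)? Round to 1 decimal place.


Annual energy = rated_kW * capacity_factor * hours_per_year
Given: P_rated = 2050 kW, CF = 0.295, hours = 8760
E = 2050 * 0.295 * 8760
E = 5297610.0 kWh

5297610.0


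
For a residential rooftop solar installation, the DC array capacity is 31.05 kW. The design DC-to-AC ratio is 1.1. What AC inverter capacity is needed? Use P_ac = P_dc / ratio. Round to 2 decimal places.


The inverter AC capacity is determined by the DC/AC ratio.
Given: P_dc = 31.05 kW, DC/AC ratio = 1.1
P_ac = P_dc / ratio = 31.05 / 1.1
P_ac = 28.23 kW

28.23


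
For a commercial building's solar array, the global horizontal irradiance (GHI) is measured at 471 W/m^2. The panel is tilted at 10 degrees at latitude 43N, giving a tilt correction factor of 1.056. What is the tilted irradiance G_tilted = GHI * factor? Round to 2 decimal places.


Identify the given values:
  GHI = 471 W/m^2, tilt correction factor = 1.056
Apply the formula G_tilted = GHI * factor:
  G_tilted = 471 * 1.056
  G_tilted = 497.38 W/m^2

497.38


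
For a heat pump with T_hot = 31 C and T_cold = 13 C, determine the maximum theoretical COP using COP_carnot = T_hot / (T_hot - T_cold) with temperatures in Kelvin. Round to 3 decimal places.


Convert to Kelvin:
  T_hot = 31 + 273.15 = 304.15 K
  T_cold = 13 + 273.15 = 286.15 K
Apply Carnot COP formula:
  COP = T_hot_K / (T_hot_K - T_cold_K) = 304.15 / 18.0
  COP = 16.897

16.897


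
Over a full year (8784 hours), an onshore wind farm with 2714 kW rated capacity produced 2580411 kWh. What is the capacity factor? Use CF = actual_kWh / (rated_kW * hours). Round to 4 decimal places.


Capacity factor = actual output / maximum possible output
Maximum possible = rated * hours = 2714 * 8784 = 23839776 kWh
CF = 2580411 / 23839776
CF = 0.1082

0.1082


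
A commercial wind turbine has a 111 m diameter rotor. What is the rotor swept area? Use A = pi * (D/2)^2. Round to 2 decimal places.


Compute the rotor radius:
  r = D / 2 = 111 / 2 = 55.5 m
Calculate swept area:
  A = pi * r^2 = pi * 55.5^2
  A = 9676.89 m^2

9676.89


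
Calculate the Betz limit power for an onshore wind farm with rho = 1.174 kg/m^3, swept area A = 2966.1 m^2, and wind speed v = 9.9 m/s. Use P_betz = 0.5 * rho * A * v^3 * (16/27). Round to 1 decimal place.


The Betz coefficient Cp_max = 16/27 = 0.5926
v^3 = 9.9^3 = 970.299
P_betz = 0.5 * rho * A * v^3 * Cp_max
P_betz = 0.5 * 1.174 * 2966.1 * 970.299 * 0.5926
P_betz = 1001119.0 W

1001119.0


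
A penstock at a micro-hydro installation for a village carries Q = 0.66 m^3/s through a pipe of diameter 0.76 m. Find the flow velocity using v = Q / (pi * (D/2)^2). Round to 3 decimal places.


Compute pipe cross-sectional area:
  A = pi * (D/2)^2 = pi * (0.76/2)^2 = 0.4536 m^2
Calculate velocity:
  v = Q / A = 0.66 / 0.4536
  v = 1.455 m/s

1.455


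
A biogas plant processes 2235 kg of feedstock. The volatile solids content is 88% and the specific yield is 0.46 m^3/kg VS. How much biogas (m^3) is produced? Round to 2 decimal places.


Compute volatile solids:
  VS = mass * VS_fraction = 2235 * 0.88 = 1966.8 kg
Calculate biogas volume:
  Biogas = VS * specific_yield = 1966.8 * 0.46
  Biogas = 904.73 m^3

904.73


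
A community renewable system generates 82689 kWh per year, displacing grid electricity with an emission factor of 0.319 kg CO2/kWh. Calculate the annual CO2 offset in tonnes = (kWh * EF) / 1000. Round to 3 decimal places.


CO2 offset in kg = generation * emission_factor
CO2 offset = 82689 * 0.319 = 26377.79 kg
Convert to tonnes:
  CO2 offset = 26377.79 / 1000 = 26.378 tonnes

26.378
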